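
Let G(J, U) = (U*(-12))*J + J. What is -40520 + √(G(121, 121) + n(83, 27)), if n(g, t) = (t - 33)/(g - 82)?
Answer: -40520 + I*√175577 ≈ -40520.0 + 419.02*I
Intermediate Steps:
n(g, t) = (-33 + t)/(-82 + g)
G(J, U) = J - 12*J*U (G(J, U) = (-12*U)*J + J = -12*J*U + J = J - 12*J*U)
-40520 + √(G(121, 121) + n(83, 27)) = -40520 + √(121*(1 - 12*121) + (-33 + 27)/(-82 + 83)) = -40520 + √(121*(1 - 1452) - 6/1) = -40520 + √(121*(-1451) + 1*(-6)) = -40520 + √(-175571 - 6) = -40520 + √(-175577) = -40520 + I*√175577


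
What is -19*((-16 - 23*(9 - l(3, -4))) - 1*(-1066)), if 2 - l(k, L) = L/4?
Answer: -17328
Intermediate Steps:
l(k, L) = 2 - L/4
-19*((-16 - 23*(9 - l(3, -4))) - 1*(-1066)) = -19*((-16 - 23*(9 - (2 - ¼*(-4)))) - 1*(-1066)) = -19*((-16 - 23*(9 - (2 + 1))) + 1066) = -19*((-16 - 23*(9 - 1*3)) + 1066) = -19*((-16 - 23*(9 - 3)) + 1066) = -19*((-16 - 23*6) + 1066) = -19*((-16 - 138) + 1066) = -19*(-154 + 1066) = -19*912 = -17328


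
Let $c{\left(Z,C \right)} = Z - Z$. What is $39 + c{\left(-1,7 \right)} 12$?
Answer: $39$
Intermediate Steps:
$c{\left(Z,C \right)} = 0$
$39 + c{\left(-1,7 \right)} 12 = 39 + 0 \cdot 12 = 39 + 0 = 39$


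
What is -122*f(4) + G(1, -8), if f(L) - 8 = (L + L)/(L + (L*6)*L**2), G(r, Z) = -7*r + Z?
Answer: -96371/97 ≈ -993.52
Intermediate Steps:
G(r, Z) = Z - 7*r
f(L) = 8 + 2*L/(L + 6*L**3) (f(L) = 8 + (L + L)/(L + (L*6)*L**2) = 8 + (2*L)/(L + (6*L)*L**2) = 8 + (2*L)/(L + 6*L**3) = 8 + 2*L/(L + 6*L**3))
-122*f(4) + G(1, -8) = -244*(5 + 24*4**2)/(1 + 6*4**2) + (-8 - 7*1) = -244*(5 + 24*16)/(1 + 6*16) + (-8 - 7) = -244*(5 + 384)/(1 + 96) - 15 = -244*389/97 - 15 = -122*778/97 - 15 = -94916/97 - 15 = -96371/97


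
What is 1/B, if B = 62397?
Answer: 1/62397 ≈ 1.6026e-5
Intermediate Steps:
1/B = 1/62397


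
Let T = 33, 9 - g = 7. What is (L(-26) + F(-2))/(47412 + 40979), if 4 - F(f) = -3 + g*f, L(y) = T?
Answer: 44/88391 ≈ 0.00049779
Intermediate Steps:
g = 2 (g = 9 - 1*7 = 9 - 7 = 2)
L(y) = 33
F(f) = 7 - 2*f (F(f) = 4 - (-3 + 2*f) = 4 + (3 - 2*f) = 7 - 2*f)
(L(-26) + F(-2))/(47412 + 40979) = (33 + (7 - 2*(-2)))/(47412 + 40979) = (33 + (7 + 4))/88391 = (33 + 11)*(1/88391) = 44*(1/88391) = 44/88391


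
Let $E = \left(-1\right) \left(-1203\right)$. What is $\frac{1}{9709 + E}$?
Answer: $\frac{1}{10912} \approx 9.1642 \cdot 10^{-5}$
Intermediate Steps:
$E = 1203$
$\frac{1}{9709 + E} = \frac{1}{9709 + 1203} = \frac{1}{10912}$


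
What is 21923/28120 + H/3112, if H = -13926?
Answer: -40421843/10938680 ≈ -3.6953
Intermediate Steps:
21923/28120 + H/3112 = 21923/28120 - 13926/3112 = 21923*(1/28120) - 13926*1/3112 = 21923/28120 - 6963/1556 = -40421843/10938680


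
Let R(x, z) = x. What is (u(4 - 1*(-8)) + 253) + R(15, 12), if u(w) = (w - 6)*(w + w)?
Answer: 412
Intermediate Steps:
u(w) = 2*w*(-6 + w) (u(w) = (-6 + w)*(2*w) = 2*w*(-6 + w))
(u(4 - 1*(-8)) + 253) + R(15, 12) = (2*(4 - 1*(-8))*(-6 + (4 - 1*(-8))) + 253) + 15 = (2*(4 + 8)*(-6 + (4 + 8)) + 253) + 15 = (2*12*(-6 + 12) + 253) + 15 = (2*12*6 + 253) + 15 = (144 + 253) + 15 = 397 + 15 = 412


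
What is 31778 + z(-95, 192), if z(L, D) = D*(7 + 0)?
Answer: 33122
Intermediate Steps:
z(L, D) = 7*D (z(L, D) = D*7 = 7*D)
31778 + z(-95, 192) = 31778 + 7*192 = 31778 + 1344 = 33122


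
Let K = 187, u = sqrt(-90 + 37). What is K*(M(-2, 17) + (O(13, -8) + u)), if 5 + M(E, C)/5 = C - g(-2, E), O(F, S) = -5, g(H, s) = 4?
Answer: 6545 + 187*I*sqrt(53) ≈ 6545.0 + 1361.4*I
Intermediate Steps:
u = I*sqrt(53) (u = sqrt(-53) = I*sqrt(53) ≈ 7.2801*I)
M(E, C) = -45 + 5*C (M(E, C) = -25 + 5*(C - 1*4) = -25 + 5*(C - 4) = -25 + 5*(-4 + C) = -25 + (-20 + 5*C) = -45 + 5*C)
K*(M(-2, 17) + (O(13, -8) + u)) = 187*((-45 + 5*17) + (-5 + I*sqrt(53))) = 187*((-45 + 85) + (-5 + I*sqrt(53))) = 187*(40 + (-5 + I*sqrt(53))) = 187*(35 + I*sqrt(53)) = 6545 + 187*I*sqrt(53)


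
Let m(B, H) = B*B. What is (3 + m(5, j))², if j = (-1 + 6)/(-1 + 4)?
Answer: 784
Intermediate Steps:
j = 5/3 ≈ 1.6667
m(B, H) = B²
(3 + m(5, j))² = (3 + 5²)² = (3 + 25)² = 28² = 784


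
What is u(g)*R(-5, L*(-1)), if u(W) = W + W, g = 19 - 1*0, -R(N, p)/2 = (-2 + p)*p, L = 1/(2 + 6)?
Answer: -323/16 ≈ -20.188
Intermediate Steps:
L = ⅛ (L = 1/8 = ⅛ ≈ 0.12500)
R(N, p) = -2*p*(-2 + p) (R(N, p) = -2*(-2 + p)*p = -2*p*(-2 + p))
g = 19 (g = 19 + 0 = 19)
u(W) = 2*W
u(g)*R(-5, L*(-1)) = (2*19)*(2*((⅛)*(-1))*(2 - (-1)/8)) = 38*(2*(-⅛)*(2 - 1*(-⅛))) = 38*(2*(-⅛)*(2 + ⅛)) = 38*(2*(-⅛)*(17/8)) = 38*(-17/32) = -323/16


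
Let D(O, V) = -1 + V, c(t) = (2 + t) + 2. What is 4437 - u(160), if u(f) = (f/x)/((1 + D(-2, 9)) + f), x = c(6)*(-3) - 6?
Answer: 6748717/1521 ≈ 4437.0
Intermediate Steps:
c(t) = 4 + t
x = -36 (x = (4 + 6)*(-3) - 6 = 10*(-3) - 6 = -30 - 6 = -36)
u(f) = -f/(36*(9 + f)) (u(f) = (f/(-36))/((1 + (-1 + 9)) + f) = (f*(-1/36))/((1 + 8) + f) = (-f/36)/(9 + f) = -f/(36*(9 + f)))
4437 - u(160) = 4437 - (-1)*160/(324 + 36*160) = 4437 - (-1)*160/(324 + 5760) = 4437 - (-1)*160/6084 = 4437 - 1*(-40/1521) = 4437 + 40/1521 = 6748717/1521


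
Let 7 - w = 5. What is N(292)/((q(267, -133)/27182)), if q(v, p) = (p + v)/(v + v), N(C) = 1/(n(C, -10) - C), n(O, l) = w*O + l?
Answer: 1209599/3149 ≈ 384.12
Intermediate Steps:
w = 2 (w = 7 - 1*5 = 7 - 5 = 2)
n(O, l) = l + 2*O (n(O, l) = 2*O + l = l + 2*O)
N(C) = 1/(-10 + C) (N(C) = 1/((-10 + 2*C) - C) = 1/(-10 + C))
q(v, p) = (p + v)/(2*v) (q(v, p) = (p + v)/((2*v)) = (p + v)*(1/(2*v)) = (p + v)/(2*v))
N(292)/((q(267, -133)/27182)) = 1/((-10 + 292)*((((1/2)*(-133 + 267)/267)/27182))) = 1/(282*((((1/2)*(1/267)*134)*(1/27182)))) = 1/(282*(((67/267)*(1/27182)))) = 1/(282*(67/7257594)) = (1/282)*(7257594/67) = 1209599/3149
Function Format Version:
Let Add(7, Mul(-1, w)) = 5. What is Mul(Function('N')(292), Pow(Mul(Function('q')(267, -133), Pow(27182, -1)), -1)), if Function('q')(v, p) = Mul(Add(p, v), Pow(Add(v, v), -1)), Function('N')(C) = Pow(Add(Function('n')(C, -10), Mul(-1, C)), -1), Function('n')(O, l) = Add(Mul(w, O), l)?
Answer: Rational(1209599, 3149) ≈ 384.12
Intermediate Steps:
w = 2 (w = Add(7, Mul(-1, 5)) = Add(7, -5) = 2)
Function('n')(O, l) = Add(l, Mul(2, O)) (Function('n')(O, l) = Add(Mul(2, O), l) = Add(l, Mul(2, O)))
Function('N')(C) = Pow(Add(-10, C), -1) (Function('N')(C) = Pow(Add(Add(-10, Mul(2, C)), Mul(-1, C)), -1) = Pow(Add(-10, C), -1))
Function('q')(v, p) = Mul(Rational(1, 2), Pow(v, -1), Add(p, v)) (Function('q')(v, p) = Mul(Add(p, v), Pow(Mul(2, v), -1)) = Mul(Add(p, v), Mul(Rational(1, 2), Pow(v, -1))) = Mul(Rational(1, 2), Pow(v, -1), Add(p, v)))
Mul(Function('N')(292), Pow(Mul(Function('q')(267, -133), Pow(27182, -1)), -1)) = Mul(Pow(Add(-10, 292), -1), Pow(Mul(Mul(Rational(1, 2), Pow(267, -1), Add(-133, 267)), Pow(27182, -1)), -1)) = Mul(Pow(282, -1), Pow(Mul(Mul(Rational(1, 2), Rational(1, 267), 134), Rational(1, 27182)), -1)) = Mul(Rational(1, 282), Pow(Mul(Rational(67, 267), Rational(1, 27182)), -1)) = Mul(Rational(1, 282), Pow(Rational(67, 7257594), -1)) = Mul(Rational(1, 282), Rational(7257594, 67)) = Rational(1209599, 3149)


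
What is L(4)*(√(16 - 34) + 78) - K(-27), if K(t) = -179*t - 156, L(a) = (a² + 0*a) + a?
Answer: -3117 + 60*I*√2 ≈ -3117.0 + 84.853*I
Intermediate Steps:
L(a) = a + a² (L(a) = (a² + 0) + a = a² + a = a + a²)
K(t) = -156 - 179*t
L(4)*(√(16 - 34) + 78) - K(-27) = (4*(1 + 4))*(√(16 - 34) + 78) - (-156 - 179*(-27)) = (4*5)*(√(-18) + 78) - (-156 + 4833) = 20*(3*I*√2 + 78) - 1*4677 = 20*(78 + 3*I*√2) - 4677 = (1560 + 60*I*√2) - 4677 = -3117 + 60*I*√2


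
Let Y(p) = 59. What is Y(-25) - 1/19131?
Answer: 1128728/19131 ≈ 59.000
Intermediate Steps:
Y(-25) - 1/19131 = 59 - 1/19131 = 1128728/19131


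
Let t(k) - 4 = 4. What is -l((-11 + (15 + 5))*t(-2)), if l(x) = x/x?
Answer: -1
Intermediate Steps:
t(k) = 8 (t(k) = 4 + 4 = 8)
l(x) = 1
-l((-11 + (15 + 5))*t(-2)) = -1*1 = -1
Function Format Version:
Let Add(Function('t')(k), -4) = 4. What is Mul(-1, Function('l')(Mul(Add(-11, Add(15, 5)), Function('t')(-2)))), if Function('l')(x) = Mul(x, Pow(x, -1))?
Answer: -1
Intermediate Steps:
Function('t')(k) = 8 (Function('t')(k) = Add(4, 4) = 8)
Function('l')(x) = 1
Mul(-1, Function('l')(Mul(Add(-11, Add(15, 5)), Function('t')(-2)))) = Mul(-1, 1) = -1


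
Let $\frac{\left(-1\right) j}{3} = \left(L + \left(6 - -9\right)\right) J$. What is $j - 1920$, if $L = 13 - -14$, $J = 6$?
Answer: $-2676$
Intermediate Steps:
$L = 27$ ($L = 13 + 14 = 27$)
$j = -756$ ($j = - 3 \left(27 + \left(6 - -9\right)\right) 6 = - 3 \left(27 + \left(6 + 9\right)\right) 6 = - 3 \left(27 + 15\right) 6 = - 3 \cdot 42 \cdot 6 = \left(-3\right) 252 = -756$)
$j - 1920 = -756 - 1920 = -2676$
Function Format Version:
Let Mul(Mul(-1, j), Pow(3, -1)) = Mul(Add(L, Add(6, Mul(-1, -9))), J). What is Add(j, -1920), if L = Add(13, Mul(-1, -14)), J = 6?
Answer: -2676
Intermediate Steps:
L = 27 (L = Add(13, 14) = 27)
j = -756 (j = Mul(-3, Mul(Add(27, Add(6, Mul(-1, -9))), 6)) = Mul(-3, Mul(Add(27, Add(6, 9)), 6)) = Mul(-3, Mul(Add(27, 15), 6)) = Mul(-3, Mul(42, 6)) = Mul(-3, 252) = -756)
Add(j, -1920) = Add(-756, -1920) = -2676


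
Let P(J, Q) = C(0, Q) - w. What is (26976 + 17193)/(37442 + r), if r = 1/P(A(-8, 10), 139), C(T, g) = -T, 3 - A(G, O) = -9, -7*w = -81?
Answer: 3577689/3032795 ≈ 1.1797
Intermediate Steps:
w = 81/7 (w = -1/7*(-81) = 81/7 ≈ 11.571)
A(G, O) = 12 (A(G, O) = 3 - 1*(-9) = 3 + 9 = 12)
P(J, Q) = -81/7 (P(J, Q) = -1*0 - 1*81/7 = 0 - 81/7 = -81/7)
r = -7/81 (r = 1/(-81/7) = -7/81 ≈ -0.086420)
(26976 + 17193)/(37442 + r) = (26976 + 17193)/(37442 - 7/81) = 44169/(3032795/81) = 44169*(81/3032795) = 3577689/3032795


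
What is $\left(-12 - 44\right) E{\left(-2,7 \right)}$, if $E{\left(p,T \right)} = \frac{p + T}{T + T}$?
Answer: $-20$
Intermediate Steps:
$E{\left(p,T \right)} = \frac{T + p}{2 T}$
$\left(-12 - 44\right) E{\left(-2,7 \right)} = \left(-12 - 44\right) \frac{7 - 2}{2 \cdot 7} = - 56 \cdot \frac{1}{2} \cdot \frac{1}{7} \cdot 5 = \left(-56\right) \frac{5}{14} = -20$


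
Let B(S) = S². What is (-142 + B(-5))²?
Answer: 13689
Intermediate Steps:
(-142 + B(-5))² = (-142 + (-5)²)² = (-142 + 25)² = (-117)² = 13689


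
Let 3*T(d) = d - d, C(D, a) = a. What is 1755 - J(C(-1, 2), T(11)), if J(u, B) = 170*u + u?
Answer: 1413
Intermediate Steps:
T(d) = 0 (T(d) = (d - d)/3 = (⅓)*0 = 0)
J(u, B) = 171*u
1755 - J(C(-1, 2), T(11)) = 1755 - 171*2 = 1755 - 1*342 = 1755 - 342 = 1413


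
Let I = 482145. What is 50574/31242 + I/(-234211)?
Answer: -536364496/1219536677 ≈ -0.43981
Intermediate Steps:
50574/31242 + I/(-234211) = 50574/31242 + 482145/(-234211) = 50574*(1/31242) + 482145*(-1/234211) = 8429/5207 - 482145/234211 = -536364496/1219536677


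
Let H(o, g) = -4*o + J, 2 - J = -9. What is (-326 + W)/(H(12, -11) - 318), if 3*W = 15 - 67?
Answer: 206/213 ≈ 0.96714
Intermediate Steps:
W = -52/3 (W = (15 - 67)/3 = (⅓)*(-52) = -52/3 ≈ -17.333)
J = 11 (J = 2 - 1*(-9) = 2 + 9 = 11)
H(o, g) = 11 - 4*o (H(o, g) = -4*o + 11 = 11 - 4*o)
(-326 + W)/(H(12, -11) - 318) = (-326 - 52/3)/((11 - 4*12) - 318) = -1030/(3*((11 - 48) - 318)) = -1030/(3*(-37 - 318)) = -1030/3/(-355) = -1030/3*(-1/355) = 206/213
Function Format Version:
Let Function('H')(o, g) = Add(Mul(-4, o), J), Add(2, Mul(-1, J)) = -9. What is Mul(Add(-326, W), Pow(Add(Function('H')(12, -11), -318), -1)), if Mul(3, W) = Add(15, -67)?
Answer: Rational(206, 213) ≈ 0.96714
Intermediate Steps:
W = Rational(-52, 3) (W = Mul(Rational(1, 3), Add(15, -67)) = Mul(Rational(1, 3), -52) = Rational(-52, 3) ≈ -17.333)
J = 11 (J = Add(2, Mul(-1, -9)) = Add(2, 9) = 11)
Function('H')(o, g) = Add(11, Mul(-4, o)) (Function('H')(o, g) = Add(Mul(-4, o), 11) = Add(11, Mul(-4, o)))
Mul(Add(-326, W), Pow(Add(Function('H')(12, -11), -318), -1)) = Mul(Add(-326, Rational(-52, 3)), Pow(Add(Add(11, Mul(-4, 12)), -318), -1)) = Mul(Rational(-1030, 3), Pow(Add(Add(11, -48), -318), -1)) = Mul(Rational(-1030, 3), Pow(Add(-37, -318), -1)) = Mul(Rational(-1030, 3), Pow(-355, -1)) = Mul(Rational(-1030, 3), Rational(-1, 355)) = Rational(206, 213)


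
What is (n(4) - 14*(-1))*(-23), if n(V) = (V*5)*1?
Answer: -782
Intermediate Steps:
n(V) = 5*V (n(V) = (5*V)*1 = 5*V)
(n(4) - 14*(-1))*(-23) = (5*4 - 14*(-1))*(-23) = (20 + 14)*(-23) = 34*(-23) = -782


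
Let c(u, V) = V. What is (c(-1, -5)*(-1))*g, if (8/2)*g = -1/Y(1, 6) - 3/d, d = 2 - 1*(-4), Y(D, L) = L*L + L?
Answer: -55/84 ≈ -0.65476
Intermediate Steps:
Y(D, L) = L + L² (Y(D, L) = L² + L = L + L²)
d = 6 (d = 2 + 4 = 6)
g = -11/84 (g = (-1/(6*(1 + 6)) - 3/6)/4 = (-1/(6*7) - 3*⅙)/4 = (-1/42 - ½)/4 = (¼)*(-11/21) = -11/84 ≈ -0.13095)
(c(-1, -5)*(-1))*g = -5*(-1)*(-11/84) = 5*(-11/84) = -55/84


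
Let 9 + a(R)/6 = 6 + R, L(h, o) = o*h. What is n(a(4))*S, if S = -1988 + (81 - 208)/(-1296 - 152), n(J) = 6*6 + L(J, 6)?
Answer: -25906473/181 ≈ -1.4313e+5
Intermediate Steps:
L(h, o) = h*o
a(R) = -18 + 6*R (a(R) = -54 + 6*(6 + R) = -54 + (36 + 6*R) = -18 + 6*R)
n(J) = 36 + 6*J (n(J) = 6*6 + J*6 = 36 + 6*J)
S = -2878497/1448 (S = -1988 - 127/(-1448) = -1988 - 127*(-1/1448) = -1988 + 127/1448 = -2878497/1448 ≈ -1987.9)
n(a(4))*S = (36 + 6*(-18 + 6*4))*(-2878497/1448) = (36 + 6*(-18 + 24))*(-2878497/1448) = (36 + 6*6)*(-2878497/1448) = (36 + 36)*(-2878497/1448) = 72*(-2878497/1448) = -25906473/181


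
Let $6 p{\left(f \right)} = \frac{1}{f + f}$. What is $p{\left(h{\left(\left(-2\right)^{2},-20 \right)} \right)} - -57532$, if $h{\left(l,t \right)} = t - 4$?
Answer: $\frac{16569215}{288} \approx 57532.0$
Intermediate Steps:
$h{\left(l,t \right)} = -4 + t$
$p{\left(f \right)} = \frac{1}{12 f}$ ($p{\left(f \right)} = \frac{1}{6 \left(f + f\right)} = \frac{1}{6 \cdot 2 f} = \frac{\frac{1}{2} \frac{1}{f}}{6} = \frac{1}{12 f}$)
$p{\left(h{\left(\left(-2\right)^{2},-20 \right)} \right)} - -57532 = \frac{1}{12 \left(-4 - 20\right)} - -57532 = \frac{1}{12 \left(-24\right)} + 57532 = \frac{1}{12} \left(- \frac{1}{24}\right) + 57532 = - \frac{1}{288} + 57532 = \frac{16569215}{288}$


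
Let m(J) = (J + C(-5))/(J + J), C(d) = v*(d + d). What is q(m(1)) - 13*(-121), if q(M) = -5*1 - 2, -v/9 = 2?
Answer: 1566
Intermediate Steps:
v = -18 (v = -9*2 = -18)
C(d) = -36*d (C(d) = -18*(d + d) = -36*d)
m(J) = (180 + J)/(2*J) (m(J) = (J - 36*(-5))/(J + J) = (J + 180)/((2*J)) = (180 + J)*(1/(2*J)) = (180 + J)/(2*J))
q(M) = -7 (q(M) = -5 - 2 = -7)
q(m(1)) - 13*(-121) = -7 - 13*(-121) = -7 + 1573 = 1566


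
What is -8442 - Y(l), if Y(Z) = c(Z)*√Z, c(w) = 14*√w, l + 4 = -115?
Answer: -6776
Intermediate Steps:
l = -119 (l = -4 - 115 = -119)
Y(Z) = 14*Z (Y(Z) = (14*√Z)*√Z = 14*Z)
-8442 - Y(l) = -8442 - 14*(-119) = -8442 - 1*(-1666) = -8442 + 1666 = -6776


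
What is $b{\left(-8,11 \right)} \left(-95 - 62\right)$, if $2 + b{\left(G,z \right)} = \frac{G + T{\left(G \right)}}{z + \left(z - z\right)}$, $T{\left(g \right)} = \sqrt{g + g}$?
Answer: $\frac{4710}{11} - \frac{628 i}{11} \approx 428.18 - 57.091 i$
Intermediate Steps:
$T{\left(g \right)} = \sqrt{2} \sqrt{g}$ ($T{\left(g \right)} = \sqrt{2 g} = \sqrt{2} \sqrt{g}$)
$b{\left(G,z \right)} = -2 + \frac{G + \sqrt{2} \sqrt{G}}{z}$ ($b{\left(G,z \right)} = -2 + \frac{G + \sqrt{2} \sqrt{G}}{z + \left(z - z\right)} = -2 + \frac{G + \sqrt{2} \sqrt{G}}{z + 0} = -2 + \frac{G + \sqrt{2} \sqrt{G}}{z}$)
$b{\left(-8,11 \right)} \left(-95 - 62\right) = \frac{-8 - 22 + \sqrt{2} \sqrt{-8}}{11} \left(-95 - 62\right) = \frac{-8 - 22 + \sqrt{2} \cdot 2 i \sqrt{2}}{11} \left(-157\right) = \frac{-8 - 22 + 4 i}{11} \left(-157\right) = \frac{-30 + 4 i}{11} \left(-157\right) = \left(- \frac{30}{11} + \frac{4 i}{11}\right) \left(-157\right) = \frac{4710}{11} - \frac{628 i}{11}$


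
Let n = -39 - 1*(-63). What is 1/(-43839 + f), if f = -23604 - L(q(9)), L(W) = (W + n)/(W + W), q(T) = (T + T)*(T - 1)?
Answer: -12/809323 ≈ -1.4827e-5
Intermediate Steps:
n = 24 (n = -39 + 63 = 24)
q(T) = 2*T*(-1 + T) (q(T) = (2*T)*(-1 + T) = 2*T*(-1 + T))
L(W) = (24 + W)/(2*W) (L(W) = (W + 24)/(W + W) = (24 + W)/((2*W)) = (24 + W)*(1/(2*W)) = (24 + W)/(2*W))
f = -283255/12 (f = -23604 - (24 + 2*9*(-1 + 9))/(2*(2*9*(-1 + 9))) = -23604 - (24 + 2*9*8)/(2*(2*9*8)) = -23604 - (24 + 144)/(2*144) = -23604 - 168/(2*144) = -23604 - 1*7/12 = -23604 - 7/12 = -283255/12 ≈ -23605.)
1/(-43839 + f) = 1/(-43839 - 283255/12) = 1/(-809323/12) = -12/809323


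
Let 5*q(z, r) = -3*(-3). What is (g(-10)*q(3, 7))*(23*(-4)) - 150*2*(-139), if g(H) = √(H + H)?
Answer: 41700 - 1656*I*√5/5 ≈ 41700.0 - 740.59*I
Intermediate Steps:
q(z, r) = 9/5 (q(z, r) = (-3*(-3))/5 = (⅕)*9 = 9/5)
g(H) = √2*√H (g(H) = √(2*H) = √2*√H)
(g(-10)*q(3, 7))*(23*(-4)) - 150*2*(-139) = ((√2*√(-10))*(9/5))*(23*(-4)) - 150*2*(-139) = ((√2*(I*√10))*(9/5))*(-92) - 300*(-139) = ((2*I*√5)*(9/5))*(-92) + 41700 = (18*I*√5/5)*(-92) + 41700 = -1656*I*√5/5 + 41700 = 41700 - 1656*I*√5/5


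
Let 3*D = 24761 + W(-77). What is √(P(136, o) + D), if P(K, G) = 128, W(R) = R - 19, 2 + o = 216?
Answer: √75147/3 ≈ 91.376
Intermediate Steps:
o = 214 (o = -2 + 216 = 214)
W(R) = -19 + R
D = 24665/3 (D = (24761 + (-19 - 77))/3 = (24761 - 96)/3 = (⅓)*24665 = 24665/3 ≈ 8221.7)
√(P(136, o) + D) = √(128 + 24665/3) = √(25049/3) = √75147/3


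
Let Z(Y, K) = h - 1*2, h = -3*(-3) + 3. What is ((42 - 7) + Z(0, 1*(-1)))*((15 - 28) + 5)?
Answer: -360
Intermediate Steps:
h = 12 (h = 9 + 3 = 12)
Z(Y, K) = 10 (Z(Y, K) = 12 - 1*2 = 12 - 2 = 10)
((42 - 7) + Z(0, 1*(-1)))*((15 - 28) + 5) = ((42 - 7) + 10)*((15 - 28) + 5) = (35 + 10)*(-13 + 5) = 45*(-8) = -360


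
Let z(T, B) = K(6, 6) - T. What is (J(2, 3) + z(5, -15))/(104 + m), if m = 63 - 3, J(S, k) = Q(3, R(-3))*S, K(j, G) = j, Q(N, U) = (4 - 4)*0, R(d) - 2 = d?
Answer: 1/164 ≈ 0.0060976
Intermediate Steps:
R(d) = 2 + d
Q(N, U) = 0 (Q(N, U) = 0*0 = 0)
J(S, k) = 0 (J(S, k) = 0*S = 0)
z(T, B) = 6 - T
m = 60
(J(2, 3) + z(5, -15))/(104 + m) = (0 + (6 - 1*5))/(104 + 60) = (0 + (6 - 5))/164 = (0 + 1)*(1/164) = 1*(1/164) = 1/164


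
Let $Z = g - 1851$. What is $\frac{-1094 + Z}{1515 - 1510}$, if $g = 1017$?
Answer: $- \frac{1928}{5} \approx -385.6$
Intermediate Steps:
$Z = -834$ ($Z = 1017 - 1851 = -834$)
$\frac{-1094 + Z}{1515 - 1510} = \frac{-1094 - 834}{1515 - 1510} = - \frac{1928}{5}$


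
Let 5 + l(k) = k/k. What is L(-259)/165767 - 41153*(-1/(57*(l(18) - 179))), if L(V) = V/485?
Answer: -472654319552/119803007835 ≈ -3.9453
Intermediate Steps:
l(k) = -4 (l(k) = -5 + k/k = -5 + 1 = -4)
L(V) = V/485 (L(V) = V*(1/485) = V/485)
L(-259)/165767 - 41153*(-1/(57*(l(18) - 179))) = ((1/485)*(-259))/165767 - 41153*(-1/(57*(-4 - 179))) = -259/485*1/165767 - 41153/((-183*(-57))) = -37/11485285 - 41153/10431 = -472654319552/119803007835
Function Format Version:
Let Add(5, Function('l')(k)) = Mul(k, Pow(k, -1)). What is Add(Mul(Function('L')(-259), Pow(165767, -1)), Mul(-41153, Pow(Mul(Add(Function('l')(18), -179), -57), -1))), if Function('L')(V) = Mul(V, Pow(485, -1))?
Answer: Rational(-472654319552, 119803007835) ≈ -3.9453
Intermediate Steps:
Function('l')(k) = -4 (Function('l')(k) = Add(-5, Mul(k, Pow(k, -1))) = Add(-5, 1) = -4)
Function('L')(V) = Mul(Rational(1, 485), V) (Function('L')(V) = Mul(V, Rational(1, 485)) = Mul(Rational(1, 485), V))
Add(Mul(Function('L')(-259), Pow(165767, -1)), Mul(-41153, Pow(Mul(Add(Function('l')(18), -179), -57), -1))) = Add(Mul(Mul(Rational(1, 485), -259), Pow(165767, -1)), Mul(-41153, Pow(Mul(Add(-4, -179), -57), -1))) = Add(Mul(Rational(-259, 485), Rational(1, 165767)), Mul(-41153, Pow(Mul(-183, -57), -1))) = Add(Rational(-37, 11485285), Mul(-41153, Pow(10431, -1))) = Add(Rational(-37, 11485285), Mul(-41153, Rational(1, 10431))) = Add(Rational(-37, 11485285), Rational(-41153, 10431)) = Rational(-472654319552, 119803007835)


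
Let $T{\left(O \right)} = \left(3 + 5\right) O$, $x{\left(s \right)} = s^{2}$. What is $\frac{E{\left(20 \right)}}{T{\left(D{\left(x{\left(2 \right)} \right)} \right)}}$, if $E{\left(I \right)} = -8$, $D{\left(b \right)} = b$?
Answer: $- \frac{1}{4} \approx -0.25$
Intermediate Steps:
$T{\left(O \right)} = 8 O$
$\frac{E{\left(20 \right)}}{T{\left(D{\left(x{\left(2 \right)} \right)} \right)}} = - \frac{8}{8 \cdot 2^{2}} = - \frac{8}{8 \cdot 4} = - \frac{8}{32} = \left(-8\right) \frac{1}{32} = - \frac{1}{4}$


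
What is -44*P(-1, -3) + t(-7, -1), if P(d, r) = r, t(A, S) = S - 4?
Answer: 127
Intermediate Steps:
t(A, S) = -4 + S
-44*P(-1, -3) + t(-7, -1) = -44*(-3) + (-4 - 1) = 132 - 5 = 127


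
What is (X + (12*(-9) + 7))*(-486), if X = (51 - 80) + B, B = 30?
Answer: 48600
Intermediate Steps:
X = 1 (X = (51 - 80) + 30 = -29 + 30 = 1)
(X + (12*(-9) + 7))*(-486) = (1 + (12*(-9) + 7))*(-486) = (1 + (-108 + 7))*(-486) = (1 - 101)*(-486) = -100*(-486) = 48600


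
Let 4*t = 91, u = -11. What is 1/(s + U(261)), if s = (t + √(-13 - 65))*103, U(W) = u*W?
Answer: -8444/17696353 - 1648*I*√78/17696353 ≈ -0.00047716 - 0.00082247*I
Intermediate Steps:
t = 91/4 (t = (¼)*91 = 91/4 ≈ 22.750)
U(W) = -11*W
s = 9373/4 + 103*I*√78 (s = (91/4 + √(-13 - 65))*103 = (91/4 + √(-78))*103 = (91/4 + I*√78)*103 = 9373/4 + 103*I*√78 ≈ 2343.3 + 909.67*I)
1/(s + U(261)) = 1/((9373/4 + 103*I*√78) - 11*261) = 1/((9373/4 + 103*I*√78) - 2871) = 1/(-2111/4 + 103*I*√78)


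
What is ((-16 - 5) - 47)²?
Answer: 4624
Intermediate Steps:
((-16 - 5) - 47)² = (-21 - 47)² = (-68)² = 4624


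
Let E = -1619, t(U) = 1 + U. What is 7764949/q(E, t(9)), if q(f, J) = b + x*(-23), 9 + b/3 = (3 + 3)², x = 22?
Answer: -7764949/425 ≈ -18270.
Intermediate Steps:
b = 81 (b = -27 + 3*(3 + 3)² = -27 + 3*6² = -27 + 3*36 = -27 + 108 = 81)
q(f, J) = -425 (q(f, J) = 81 + 22*(-23) = 81 - 506 = -425)
7764949/q(E, t(9)) = 7764949/(-425) = 7764949*(-1/425) = -7764949/425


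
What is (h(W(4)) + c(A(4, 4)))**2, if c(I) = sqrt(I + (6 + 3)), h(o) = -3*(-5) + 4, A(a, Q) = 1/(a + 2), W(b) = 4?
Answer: (114 + sqrt(330))**2/36 ≈ 485.22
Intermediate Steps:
A(a, Q) = 1/(2 + a)
h(o) = 19 (h(o) = 15 + 4 = 19)
c(I) = sqrt(9 + I) (c(I) = sqrt(I + 9) = sqrt(9 + I))
(h(W(4)) + c(A(4, 4)))**2 = (19 + sqrt(9 + 1/(2 + 4)))**2 = (19 + sqrt(9 + 1/6))**2 = (19 + sqrt(55/6))**2 = (19 + sqrt(330)/6)**2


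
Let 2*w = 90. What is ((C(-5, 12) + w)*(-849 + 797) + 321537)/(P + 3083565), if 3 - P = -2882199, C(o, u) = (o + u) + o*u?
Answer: 321953/5965767 ≈ 0.053967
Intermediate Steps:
w = 45 (w = (½)*90 = 45)
C(o, u) = o + u + o*u
P = 2882202 (P = 3 - 1*(-2882199) = 3 + 2882199 = 2882202)
((C(-5, 12) + w)*(-849 + 797) + 321537)/(P + 3083565) = (((-5 + 12 - 5*12) + 45)*(-849 + 797) + 321537)/(2882202 + 3083565) = (((-5 + 12 - 60) + 45)*(-52) + 321537)/5965767 = ((-53 + 45)*(-52) + 321537)*(1/5965767) = (-8*(-52) + 321537)*(1/5965767) = (416 + 321537)*(1/5965767) = 321953*(1/5965767) = 321953/5965767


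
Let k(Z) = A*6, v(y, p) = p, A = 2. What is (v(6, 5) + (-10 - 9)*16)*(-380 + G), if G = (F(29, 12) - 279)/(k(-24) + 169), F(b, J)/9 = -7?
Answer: 20667478/181 ≈ 1.1419e+5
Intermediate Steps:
F(b, J) = -63 (F(b, J) = 9*(-7) = -63)
k(Z) = 12 (k(Z) = 2*6 = 12)
G = -342/181 (G = (-63 - 279)/(12 + 169) = -342/181 ≈ -1.8895)
(v(6, 5) + (-10 - 9)*16)*(-380 + G) = (5 + (-10 - 9)*16)*(-380 - 342/181) = (5 - 19*16)*(-69122/181) = (5 - 304)*(-69122/181) = -299*(-69122/181) = 20667478/181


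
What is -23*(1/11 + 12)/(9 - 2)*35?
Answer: -15295/11 ≈ -1390.5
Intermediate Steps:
-23*(1/11 + 12)/(9 - 2)*35 = -23*(1/11 + 12)/7*35 = -3059/(11*7)*35 = -23*19/11*35 = -437/11*35 = -15295/11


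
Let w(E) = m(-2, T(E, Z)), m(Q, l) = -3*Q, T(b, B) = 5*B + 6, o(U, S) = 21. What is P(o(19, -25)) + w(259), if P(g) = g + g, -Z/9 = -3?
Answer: 48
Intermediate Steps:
Z = 27 (Z = -9*(-3) = 27)
T(b, B) = 6 + 5*B
w(E) = 6 (w(E) = -3*(-2) = 6)
P(g) = 2*g
P(o(19, -25)) + w(259) = 2*21 + 6 = 42 + 6 = 48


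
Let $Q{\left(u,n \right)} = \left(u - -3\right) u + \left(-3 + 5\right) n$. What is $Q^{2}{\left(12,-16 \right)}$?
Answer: $21904$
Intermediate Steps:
$Q{\left(u,n \right)} = 2 n + u \left(3 + u\right)$ ($Q{\left(u,n \right)} = \left(u + 3\right) u + 2 n = \left(3 + u\right) u + 2 n = u \left(3 + u\right) + 2 n = 2 n + u \left(3 + u\right)$)
$Q^{2}{\left(12,-16 \right)} = \left(12^{2} + 2 \left(-16\right) + 3 \cdot 12\right)^{2} = \left(144 - 32 + 36\right)^{2} = 148^{2} = 21904$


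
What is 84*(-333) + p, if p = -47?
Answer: -28019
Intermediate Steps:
84*(-333) + p = 84*(-333) - 47 = -27972 - 47 = -28019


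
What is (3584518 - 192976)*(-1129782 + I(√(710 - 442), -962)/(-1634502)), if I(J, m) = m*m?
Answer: -1043821587553570056/272417 ≈ -3.8317e+12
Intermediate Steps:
I(J, m) = m²
(3584518 - 192976)*(-1129782 + I(√(710 - 442), -962)/(-1634502)) = (3584518 - 192976)*(-1129782 + (-962)²/(-1634502)) = 3391542*(-1129782 + 925444*(-1/1634502)) = 3391542*(-1129782 - 462722/817251) = 3391542*(-923315932004/817251) = -1043821587553570056/272417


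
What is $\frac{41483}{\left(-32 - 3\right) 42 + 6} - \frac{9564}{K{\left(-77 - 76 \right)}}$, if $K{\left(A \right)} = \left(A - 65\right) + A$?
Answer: $- \frac{1388497}{543144} \approx -2.5564$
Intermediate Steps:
$K{\left(A \right)} = -65 + 2 A$ ($K{\left(A \right)} = \left(-65 + A\right) + A = -65 + 2 A$)
$\frac{41483}{\left(-32 - 3\right) 42 + 6} - \frac{9564}{K{\left(-77 - 76 \right)}} = \frac{41483}{\left(-32 - 3\right) 42 + 6} - \frac{9564}{-65 + 2 \left(-77 - 76\right)} = \frac{41483}{\left(-35\right) 42 + 6} - \frac{9564}{-65 + 2 \left(-153\right)} = \frac{41483}{-1470 + 6} - \frac{9564}{-65 - 306} = \frac{41483}{-1464} - \frac{9564}{-371} = 41483 \left(- \frac{1}{1464}\right) - - \frac{9564}{371} = - \frac{41483}{1464} + \frac{9564}{371} = - \frac{1388497}{543144}$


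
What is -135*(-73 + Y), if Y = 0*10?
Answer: 9855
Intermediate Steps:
Y = 0
-135*(-73 + Y) = -135*(-73 + 0) = -135*(-73) = 9855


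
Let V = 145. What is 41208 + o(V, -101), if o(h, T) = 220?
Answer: 41428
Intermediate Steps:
41208 + o(V, -101) = 41208 + 220 = 41428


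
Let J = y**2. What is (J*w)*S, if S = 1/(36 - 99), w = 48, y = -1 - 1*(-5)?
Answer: -256/21 ≈ -12.190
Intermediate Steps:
y = 4 (y = -1 + 5 = 4)
S = -1/63 (S = 1/(-63) = -1/63 ≈ -0.015873)
J = 16 (J = 4**2 = 16)
(J*w)*S = (16*48)*(-1/63) = 768*(-1/63) = -256/21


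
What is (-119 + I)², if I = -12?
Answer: 17161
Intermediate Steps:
(-119 + I)² = (-119 - 12)² = (-131)² = 17161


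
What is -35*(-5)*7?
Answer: 1225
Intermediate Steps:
-35*(-5)*7 = -7*(-25)*7 = 175*7 = 1225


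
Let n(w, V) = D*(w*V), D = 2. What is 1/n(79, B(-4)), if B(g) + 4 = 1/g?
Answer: -2/1343 ≈ -0.0014892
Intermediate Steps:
B(g) = -4 + 1/g
n(w, V) = 2*V*w (n(w, V) = 2*(w*V) = 2*(V*w) = 2*V*w)
1/n(79, B(-4)) = 1/(2*(-4 + 1/(-4))*79) = 1/(2*(-4 - ¼)*79) = 1/(2*(-17/4)*79) = 1/(-1343/2) = -2/1343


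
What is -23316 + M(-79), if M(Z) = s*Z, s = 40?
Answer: -26476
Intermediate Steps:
M(Z) = 40*Z
-23316 + M(-79) = -23316 + 40*(-79) = -23316 - 3160 = -26476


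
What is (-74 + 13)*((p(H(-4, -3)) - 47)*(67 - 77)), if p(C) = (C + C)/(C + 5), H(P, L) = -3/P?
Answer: -655750/23 ≈ -28511.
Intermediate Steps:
p(C) = 2*C/(5 + C) (p(C) = (2*C)/(5 + C) = 2*C/(5 + C))
(-74 + 13)*((p(H(-4, -3)) - 47)*(67 - 77)) = (-74 + 13)*((2*(-3/(-4))/(5 - 3/(-4)) - 47)*(67 - 77)) = -61*(2*(-3*(-1/4))/(5 - 3*(-1/4)) - 47)*(-10) = -61*(2*(3/4)/(5 + 3/4) - 47)*(-10) = -61*(2*(3/4)/(23/4) - 47)*(-10) = -61*(2*(3/4)*(4/23) - 47)*(-10) = -61*(6/23 - 47)*(-10) = -(-65575)*(-10)/23 = -61*10750/23 = -655750/23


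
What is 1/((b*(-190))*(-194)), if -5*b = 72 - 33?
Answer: -1/287508 ≈ -3.4782e-6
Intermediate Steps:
b = -39/5 (b = -(72 - 33)/5 = -1/5*39 = -39/5 ≈ -7.8000)
1/((b*(-190))*(-194)) = 1/(-39/5*(-190)*(-194)) = 1/(1482*(-194)) = 1/(-287508) = -1/287508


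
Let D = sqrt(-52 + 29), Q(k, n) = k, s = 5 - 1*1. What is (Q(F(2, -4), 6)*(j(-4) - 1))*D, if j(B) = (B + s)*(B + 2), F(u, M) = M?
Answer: 4*I*sqrt(23) ≈ 19.183*I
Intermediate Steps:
s = 4 (s = 5 - 1 = 4)
j(B) = (2 + B)*(4 + B) (j(B) = (B + 4)*(B + 2) = (4 + B)*(2 + B) = (2 + B)*(4 + B))
D = I*sqrt(23) (D = sqrt(-23) = I*sqrt(23) ≈ 4.7958*I)
(Q(F(2, -4), 6)*(j(-4) - 1))*D = (-4*((8 + (-4)**2 + 6*(-4)) - 1))*(I*sqrt(23)) = (-4*((8 + 16 - 24) - 1))*(I*sqrt(23)) = (-4*(0 - 1))*(I*sqrt(23)) = (-4*(-1))*(I*sqrt(23)) = 4*(I*sqrt(23)) = 4*I*sqrt(23)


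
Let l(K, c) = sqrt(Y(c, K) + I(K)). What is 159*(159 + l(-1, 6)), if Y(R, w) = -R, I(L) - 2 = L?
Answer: 25281 + 159*I*sqrt(5) ≈ 25281.0 + 355.53*I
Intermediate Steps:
I(L) = 2 + L
l(K, c) = sqrt(2 + K - c) (l(K, c) = sqrt(-c + (2 + K)) = sqrt(2 + K - c))
159*(159 + l(-1, 6)) = 159*(159 + sqrt(2 - 1 - 1*6)) = 159*(159 + sqrt(2 - 1 - 6)) = 159*(159 + sqrt(-5)) = 159*(159 + I*sqrt(5)) = 25281 + 159*I*sqrt(5)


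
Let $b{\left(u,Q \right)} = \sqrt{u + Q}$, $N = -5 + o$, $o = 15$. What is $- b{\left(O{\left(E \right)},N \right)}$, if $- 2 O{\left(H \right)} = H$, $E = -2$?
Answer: $- \sqrt{11} \approx -3.3166$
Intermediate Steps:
$O{\left(H \right)} = - \frac{H}{2}$
$N = 10$ ($N = -5 + 15 = 10$)
$b{\left(u,Q \right)} = \sqrt{Q + u}$
$- b{\left(O{\left(E \right)},N \right)} = - \sqrt{10 - -1} = - \sqrt{10 + 1} = - \sqrt{11}$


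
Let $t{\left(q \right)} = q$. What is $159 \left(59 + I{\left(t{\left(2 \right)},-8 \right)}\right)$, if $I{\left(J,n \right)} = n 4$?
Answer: $4293$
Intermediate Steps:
$I{\left(J,n \right)} = 4 n$
$159 \left(59 + I{\left(t{\left(2 \right)},-8 \right)}\right) = 159 \left(59 + 4 \left(-8\right)\right) = 159 \left(59 - 32\right) = 159 \cdot 27 = 4293$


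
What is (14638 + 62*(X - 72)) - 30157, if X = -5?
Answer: -20293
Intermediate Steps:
(14638 + 62*(X - 72)) - 30157 = (14638 + 62*(-5 - 72)) - 30157 = (14638 + 62*(-77)) - 30157 = (14638 - 4774) - 30157 = 9864 - 30157 = -20293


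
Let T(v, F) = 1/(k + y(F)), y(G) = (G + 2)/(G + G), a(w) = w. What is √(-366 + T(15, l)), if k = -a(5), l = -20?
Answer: I*√3032666/91 ≈ 19.137*I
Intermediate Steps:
y(G) = (2 + G)/(2*G) (y(G) = (2 + G)/((2*G)) = (2 + G)*(1/(2*G)) = (2 + G)/(2*G))
k = -5 (k = -1*5 = -5)
T(v, F) = 1/(-5 + (2 + F)/(2*F))
√(-366 + T(15, l)) = √(-366 - 2*(-20)/(-2 + 9*(-20))) = √(-366 - 2*(-20)/(-2 - 180)) = √(-366 - 2*(-20)/(-182)) = √(-366 - 2*(-20)*(-1/182)) = √(-366 - 20/91) = √(-33326/91) = I*√3032666/91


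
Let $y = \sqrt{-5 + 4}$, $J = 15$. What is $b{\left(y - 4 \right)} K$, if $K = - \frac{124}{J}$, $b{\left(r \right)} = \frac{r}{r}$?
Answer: $- \frac{124}{15} \approx -8.2667$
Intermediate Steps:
$y = i$ ($y = \sqrt{-1} = i \approx 1.0 i$)
$b{\left(r \right)} = 1$
$K = - \frac{124}{15} \approx -8.2667$
$b{\left(y - 4 \right)} K = 1 \left(- \frac{124}{15}\right) = - \frac{124}{15}$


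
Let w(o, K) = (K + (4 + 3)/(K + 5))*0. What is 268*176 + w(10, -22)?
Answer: 47168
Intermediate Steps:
w(o, K) = 0 (w(o, K) = (K + 7/(5 + K))*0 = 0)
268*176 + w(10, -22) = 268*176 + 0 = 47168 + 0 = 47168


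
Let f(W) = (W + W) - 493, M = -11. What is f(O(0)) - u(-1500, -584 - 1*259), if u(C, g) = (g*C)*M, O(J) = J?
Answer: 13909007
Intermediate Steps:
u(C, g) = -11*C*g (u(C, g) = (g*C)*(-11) = (C*g)*(-11) = -11*C*g)
f(W) = -493 + 2*W (f(W) = 2*W - 493 = -493 + 2*W)
f(O(0)) - u(-1500, -584 - 1*259) = (-493 + 2*0) - (-11)*(-1500)*(-584 - 1*259) = (-493 + 0) - (-11)*(-1500)*(-584 - 259) = -493 - (-11)*(-1500)*(-843) = -493 - 1*(-13909500) = -493 + 13909500 = 13909007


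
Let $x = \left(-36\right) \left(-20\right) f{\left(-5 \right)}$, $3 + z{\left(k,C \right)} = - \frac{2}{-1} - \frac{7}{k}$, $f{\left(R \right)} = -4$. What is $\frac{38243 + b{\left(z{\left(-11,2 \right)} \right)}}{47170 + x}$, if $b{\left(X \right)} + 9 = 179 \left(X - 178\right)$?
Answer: $\frac{34688}{243595} \approx 0.1424$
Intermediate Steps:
$z{\left(k,C \right)} = -1 - \frac{7}{k}$ ($z{\left(k,C \right)} = -3 - \left(-2 + \frac{7}{k}\right) = -3 + \left(2 - \frac{7}{k}\right) = -1 - \frac{7}{k}$)
$x = -2880$ ($x = \left(-36\right) \left(-20\right) \left(-4\right) = 720 \left(-4\right) = -2880$)
$b{\left(X \right)} = -31871 + 179 X$ ($b{\left(X \right)} = -9 + 179 \left(X - 178\right) = -9 + 179 \left(-178 + X\right) = -9 + \left(-31862 + 179 X\right) = -31871 + 179 X$)
$\frac{38243 + b{\left(z{\left(-11,2 \right)} \right)}}{47170 + x} = \frac{38243 - \left(31871 - 179 \frac{-7 - -11}{-11}\right)}{47170 - 2880} = \frac{38243 - \left(31871 - 179 \left(- \frac{-7 + 11}{11}\right)\right)}{44290} = \left(38243 - \left(31871 - 179 \left(\left(- \frac{1}{11}\right) 4\right)\right)\right) \frac{1}{44290} = \left(38243 + \left(-31871 + 179 \left(- \frac{4}{11}\right)\right)\right) \frac{1}{44290} = \left(38243 - \frac{351297}{11}\right) \frac{1}{44290} = \frac{69376}{11} \cdot \frac{1}{44290} = \frac{34688}{243595}$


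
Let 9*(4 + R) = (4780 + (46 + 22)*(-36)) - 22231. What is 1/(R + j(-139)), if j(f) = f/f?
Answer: -1/2214 ≈ -0.00045167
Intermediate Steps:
j(f) = 1
R = -2215 (R = -4 + ((4780 + (46 + 22)*(-36)) - 22231)/9 = -4 + ((4780 + 68*(-36)) - 22231)/9 = -4 + ((4780 - 2448) - 22231)/9 = -4 + (2332 - 22231)/9 = -4 + (⅑)*(-19899) = -4 - 2211 = -2215)
1/(R + j(-139)) = 1/(-2215 + 1) = 1/(-2214) = -1/2214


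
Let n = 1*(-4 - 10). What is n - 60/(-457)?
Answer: -6338/457 ≈ -13.869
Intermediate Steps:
n = -14 (n = 1*(-14) = -14)
n - 60/(-457) = -14 - 60/(-457) = -14 - 60*(-1)/457 = -14 - 1*(-60/457) = -14 + 60/457 = -6338/457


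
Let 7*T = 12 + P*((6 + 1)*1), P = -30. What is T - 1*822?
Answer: -5952/7 ≈ -850.29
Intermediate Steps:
T = -198/7 (T = (12 - 30*(6 + 1))/7 = (12 - 210)/7 = (1/7)*(-198) = -198/7 ≈ -28.286)
T - 1*822 = -198/7 - 1*822 = -198/7 - 822 = -5952/7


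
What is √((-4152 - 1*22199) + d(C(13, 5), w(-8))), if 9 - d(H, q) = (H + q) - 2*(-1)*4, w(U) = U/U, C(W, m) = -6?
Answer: I*√26345 ≈ 162.31*I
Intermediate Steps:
w(U) = 1
d(H, q) = 1 - H - q (d(H, q) = 9 - ((H + q) - 2*(-1)*4) = 9 - ((H + q) + 2*4) = 9 - ((H + q) + 8) = 9 - (8 + H + q) = 9 + (-8 - H - q) = 1 - H - q)
√((-4152 - 1*22199) + d(C(13, 5), w(-8))) = √((-4152 - 1*22199) + (1 - 1*(-6) - 1*1)) = √((-4152 - 22199) + (1 + 6 - 1)) = √(-26351 + 6) = √(-26345) = I*√26345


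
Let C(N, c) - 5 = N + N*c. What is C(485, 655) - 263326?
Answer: 54839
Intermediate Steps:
C(N, c) = 5 + N + N*c (C(N, c) = 5 + (N + N*c) = 5 + N + N*c)
C(485, 655) - 263326 = (5 + 485 + 485*655) - 263326 = (5 + 485 + 317675) - 263326 = 318165 - 263326 = 54839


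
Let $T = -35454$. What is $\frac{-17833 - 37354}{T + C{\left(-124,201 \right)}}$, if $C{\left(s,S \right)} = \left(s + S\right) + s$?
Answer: $\frac{55187}{35501} \approx 1.5545$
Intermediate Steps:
$C{\left(s,S \right)} = S + 2 s$ ($C{\left(s,S \right)} = \left(S + s\right) + s = S + 2 s$)
$\frac{-17833 - 37354}{T + C{\left(-124,201 \right)}} = \frac{-17833 - 37354}{-35454 + \left(201 + 2 \left(-124\right)\right)} = - \frac{55187}{-35454 + \left(201 - 248\right)} = - \frac{55187}{-35454 - 47} = - \frac{55187}{-35501} = \left(-55187\right) \left(- \frac{1}{35501}\right) = \frac{55187}{35501}$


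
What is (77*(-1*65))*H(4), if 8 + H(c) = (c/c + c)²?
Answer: -85085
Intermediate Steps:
H(c) = -8 + (1 + c)² (H(c) = -8 + (c/c + c)² = -8 + (1 + c)²)
(77*(-1*65))*H(4) = (77*(-1*65))*(-8 + (1 + 4)²) = (77*(-65))*(-8 + 5²) = -5005*(-8 + 25) = -5005*17 = -85085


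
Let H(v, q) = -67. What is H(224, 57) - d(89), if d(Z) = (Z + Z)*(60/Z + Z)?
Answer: -16029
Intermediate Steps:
d(Z) = 2*Z*(Z + 60/Z) (d(Z) = (2*Z)*(Z + 60/Z) = 2*Z*(Z + 60/Z))
H(224, 57) - d(89) = -67 - (120 + 2*89**2) = -67 - (120 + 2*7921) = -67 - (120 + 15842) = -67 - 1*15962 = -67 - 15962 = -16029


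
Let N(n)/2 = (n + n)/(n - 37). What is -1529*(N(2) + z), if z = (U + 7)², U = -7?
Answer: 12232/35 ≈ 349.49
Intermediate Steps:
N(n) = 4*n/(-37 + n) (N(n) = 2*((n + n)/(n - 37)) = 2*((2*n)/(-37 + n)) = 2*(2*n/(-37 + n)) = 4*n/(-37 + n))
z = 0 (z = (-7 + 7)² = 0² = 0)
-1529*(N(2) + z) = -1529*(4*2/(-37 + 2) + 0) = -1529*(4*2/(-35) + 0) = -1529*(4*2*(-1/35) + 0) = -1529*(-8/35 + 0) = -1529*(-8/35) = 12232/35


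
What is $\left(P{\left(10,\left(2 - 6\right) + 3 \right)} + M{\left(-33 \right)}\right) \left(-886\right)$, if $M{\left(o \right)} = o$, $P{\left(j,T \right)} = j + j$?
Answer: $11518$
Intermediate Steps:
$P{\left(j,T \right)} = 2 j$
$\left(P{\left(10,\left(2 - 6\right) + 3 \right)} + M{\left(-33 \right)}\right) \left(-886\right) = \left(2 \cdot 10 - 33\right) \left(-886\right) = \left(20 - 33\right) \left(-886\right) = \left(-13\right) \left(-886\right) = 11518$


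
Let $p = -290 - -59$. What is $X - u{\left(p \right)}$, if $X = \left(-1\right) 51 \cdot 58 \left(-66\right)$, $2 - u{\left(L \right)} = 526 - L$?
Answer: $195983$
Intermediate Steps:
$p = -231$ ($p = -290 + 59 = -231$)
$u{\left(L \right)} = -524 + L$ ($u{\left(L \right)} = 2 - \left(526 - L\right) = 2 + \left(-526 + L\right) = -524 + L$)
$X = 195228$ ($X = \left(-51\right) 58 \left(-66\right) = \left(-2958\right) \left(-66\right) = 195228$)
$X - u{\left(p \right)} = 195228 - \left(-524 - 231\right) = 195228 - -755 = 195228 + 755 = 195983$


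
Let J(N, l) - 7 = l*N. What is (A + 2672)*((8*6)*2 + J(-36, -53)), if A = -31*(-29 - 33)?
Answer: 9238534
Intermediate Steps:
J(N, l) = 7 + N*l (J(N, l) = 7 + l*N = 7 + N*l)
A = 1922 (A = -31*(-62) = 1922)
(A + 2672)*((8*6)*2 + J(-36, -53)) = (1922 + 2672)*((8*6)*2 + (7 - 36*(-53))) = 4594*(48*2 + (7 + 1908)) = 4594*(96 + 1915) = 4594*2011 = 9238534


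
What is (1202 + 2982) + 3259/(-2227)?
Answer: 9314509/2227 ≈ 4182.5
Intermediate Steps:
(1202 + 2982) + 3259/(-2227) = 4184 + 3259*(-1/2227) = 4184 - 3259/2227 = 9314509/2227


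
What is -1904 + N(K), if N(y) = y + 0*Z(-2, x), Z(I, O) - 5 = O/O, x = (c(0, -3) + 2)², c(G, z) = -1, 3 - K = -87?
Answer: -1814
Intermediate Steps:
K = 90 (K = 3 - 1*(-87) = 3 + 87 = 90)
x = 1 (x = (-1 + 2)² = 1² = 1)
Z(I, O) = 6 (Z(I, O) = 5 + O/O = 5 + 1 = 6)
N(y) = y (N(y) = y + 0*6 = y + 0 = y)
-1904 + N(K) = -1904 + 90 = -1814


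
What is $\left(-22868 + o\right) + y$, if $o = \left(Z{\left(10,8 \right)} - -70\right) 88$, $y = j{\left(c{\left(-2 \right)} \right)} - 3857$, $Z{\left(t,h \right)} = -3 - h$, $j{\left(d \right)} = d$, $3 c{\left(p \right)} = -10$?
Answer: $- \frac{64609}{3} \approx -21536.0$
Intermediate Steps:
$c{\left(p \right)} = - \frac{10}{3}$ ($c{\left(p \right)} = \frac{1}{3} \left(-10\right) = - \frac{10}{3}$)
$y = - \frac{11581}{3}$ ($y = - \frac{10}{3} - 3857 = - \frac{11581}{3} \approx -3860.3$)
$o = 5192$ ($o = \left(\left(-3 - 8\right) - -70\right) 88 = \left(\left(-3 - 8\right) + 70\right) 88 = \left(-11 + 70\right) 88 = 59 \cdot 88 = 5192$)
$\left(-22868 + o\right) + y = \left(-22868 + 5192\right) - \frac{11581}{3} = -17676 - \frac{11581}{3} = - \frac{64609}{3}$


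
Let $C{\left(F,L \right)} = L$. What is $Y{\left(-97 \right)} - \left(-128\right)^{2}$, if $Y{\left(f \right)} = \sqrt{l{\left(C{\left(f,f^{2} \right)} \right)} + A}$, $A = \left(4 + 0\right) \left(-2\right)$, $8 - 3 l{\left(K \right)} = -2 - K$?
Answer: $-16384 + \frac{\sqrt{28185}}{3} \approx -16328.0$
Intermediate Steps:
$l{\left(K \right)} = \frac{10}{3} + \frac{K}{3}$ ($l{\left(K \right)} = \frac{8}{3} - \frac{-2 - K}{3} = \frac{8}{3} + \left(\frac{2}{3} + \frac{K}{3}\right) = \frac{10}{3} + \frac{K}{3}$)
$A = -8$ ($A = 4 \left(-2\right) = -8$)
$Y{\left(f \right)} = \sqrt{- \frac{14}{3} + \frac{f^{2}}{3}}$ ($Y{\left(f \right)} = \sqrt{\left(\frac{10}{3} + \frac{f^{2}}{3}\right) - 8} = \sqrt{- \frac{14}{3} + \frac{f^{2}}{3}}$)
$Y{\left(-97 \right)} - \left(-128\right)^{2} = \frac{\sqrt{-42 + 3 \left(-97\right)^{2}}}{3} - \left(-128\right)^{2} = \frac{\sqrt{-42 + 3 \cdot 9409}}{3} - 16384 = \frac{\sqrt{-42 + 28227}}{3} - 16384 = \frac{\sqrt{28185}}{3} - 16384 = -16384 + \frac{\sqrt{28185}}{3}$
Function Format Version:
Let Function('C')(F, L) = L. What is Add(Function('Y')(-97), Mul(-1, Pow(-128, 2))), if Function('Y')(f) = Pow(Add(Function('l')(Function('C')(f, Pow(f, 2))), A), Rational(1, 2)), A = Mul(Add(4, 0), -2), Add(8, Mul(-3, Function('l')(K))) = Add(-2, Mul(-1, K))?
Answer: Add(-16384, Mul(Rational(1, 3), Pow(28185, Rational(1, 2)))) ≈ -16328.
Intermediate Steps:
Function('l')(K) = Add(Rational(10, 3), Mul(Rational(1, 3), K)) (Function('l')(K) = Add(Rational(8, 3), Mul(Rational(-1, 3), Add(-2, Mul(-1, K)))) = Add(Rational(8, 3), Add(Rational(2, 3), Mul(Rational(1, 3), K))) = Add(Rational(10, 3), Mul(Rational(1, 3), K)))
A = -8 (A = Mul(4, -2) = -8)
Function('Y')(f) = Pow(Add(Rational(-14, 3), Mul(Rational(1, 3), Pow(f, 2))), Rational(1, 2)) (Function('Y')(f) = Pow(Add(Add(Rational(10, 3), Mul(Rational(1, 3), Pow(f, 2))), -8), Rational(1, 2)) = Pow(Add(Rational(-14, 3), Mul(Rational(1, 3), Pow(f, 2))), Rational(1, 2)))
Add(Function('Y')(-97), Mul(-1, Pow(-128, 2))) = Add(Mul(Rational(1, 3), Pow(Add(-42, Mul(3, Pow(-97, 2))), Rational(1, 2))), Mul(-1, Pow(-128, 2))) = Add(Mul(Rational(1, 3), Pow(Add(-42, Mul(3, 9409)), Rational(1, 2))), Mul(-1, 16384)) = Add(Mul(Rational(1, 3), Pow(Add(-42, 28227), Rational(1, 2))), -16384) = Add(Mul(Rational(1, 3), Pow(28185, Rational(1, 2))), -16384) = Add(-16384, Mul(Rational(1, 3), Pow(28185, Rational(1, 2))))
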